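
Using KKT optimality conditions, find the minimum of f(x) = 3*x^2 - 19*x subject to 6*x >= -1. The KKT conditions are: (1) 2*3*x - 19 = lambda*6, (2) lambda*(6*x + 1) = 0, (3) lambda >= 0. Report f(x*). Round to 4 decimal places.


Step 1: Try lambda = 0 (constraint inactive).
Stationarity: 2*3*x - 19 = 0
x* = 19/(2*3) = 19/6 = 3.1667 (rounded; the exact value 19/6 is used below)
Check constraint: 6*3.1667 = 19.0002 >= -1 -- satisfied.
Step 2: Compute optimal value.
f(x*) = 3*(19/6)^2 - 19*(19/6) = -30.0833


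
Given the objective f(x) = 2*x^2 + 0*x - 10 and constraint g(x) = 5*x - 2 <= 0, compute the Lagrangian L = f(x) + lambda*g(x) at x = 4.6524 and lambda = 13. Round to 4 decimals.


Step 1: Evaluate f(x).
f(4.6524) = 2*4.6524^2 + 0*4.6524 - 10 = 33.2897
Step 2: Evaluate g(x).
g(4.6524) = 5*4.6524 - 2 = 21.262
Step 3: Compute Lagrangian.
L = 33.2897 + 13*21.262 = 309.6957


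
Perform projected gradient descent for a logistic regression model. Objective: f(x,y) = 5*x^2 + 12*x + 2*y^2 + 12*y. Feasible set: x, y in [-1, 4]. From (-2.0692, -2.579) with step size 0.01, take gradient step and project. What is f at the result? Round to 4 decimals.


Step 1: Compute gradient at (-2.0692, -2.579).
grad_x = 2*5*-2.0692 + 12 = -8.692
grad_y = 2*2*-2.579 + 12 = 1.684
Step 2: Gradient step.
x_raw = -2.0692 - 0.01*-8.692 = -1.9823
y_raw = -2.579 - 0.01*1.684 = -2.5958
Step 3: Project onto [-1, 4].
x_proj = clip(-1.9823) = -1.0
y_proj = clip(-2.5958) = -1.0
Step 4: Evaluate f.
f(-1.0, -1.0) = -17.0


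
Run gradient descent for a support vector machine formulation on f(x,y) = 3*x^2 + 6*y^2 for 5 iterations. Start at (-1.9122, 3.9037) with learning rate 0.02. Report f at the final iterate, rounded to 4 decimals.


Gradient descent on f(x,y) = 3*x^2 + 6*y^2.
Starting point: (-1.9122, 3.9037), alpha = 0.02
Step 1: grad_x = 2*3*-1.9122 = -11.4732, grad_y = 2*6*3.9037 = 46.8444
  x_1 = -1.9122 - 0.02*-11.4732 = -1.6827
  y_1 = 3.9037 - 0.02*46.8444 = 2.9668
Step 2: grad_x = 2*3*-1.6827 = -10.0964, grad_y = 2*6*2.9668 = 35.6017
  x_2 = -1.6827 - 0.02*-10.0964 = -1.4808
  y_2 = 2.9668 - 0.02*35.6017 = 2.2548
Step 3: grad_x = 2*3*-1.4808 = -8.8848, grad_y = 2*6*2.2548 = 27.0573
  x_3 = -1.4808 - 0.02*-8.8848 = -1.3031
  y_3 = 2.2548 - 0.02*27.0573 = 1.7136
Step 4: grad_x = 2*3*-1.3031 = -7.8187, grad_y = 2*6*1.7136 = 20.5636
  x_4 = -1.3031 - 0.02*-7.8187 = -1.1467
  y_4 = 1.7136 - 0.02*20.5636 = 1.3024
Step 5: grad_x = 2*3*-1.1467 = -6.8804, grad_y = 2*6*1.3024 = 15.6283
  x_5 = -1.1467 - 0.02*-6.8804 = -1.0091
  y_5 = 1.3024 - 0.02*15.6283 = 0.9898
f(-1.0091, 0.9898) = 3*(-1.0091)^2 + 6*0.9898^2 = 8.9332


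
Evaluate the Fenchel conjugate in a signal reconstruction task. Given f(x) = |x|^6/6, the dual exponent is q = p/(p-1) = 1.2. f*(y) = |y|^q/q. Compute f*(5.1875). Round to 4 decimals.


The conjugate exponent q satisfies 1/p + 1/q = 1.
p = 6, so q = 6/(6 - 1) = 1.2
|y|^q = 5.1875^1.2 = 7.2102
f*(5.1875) = 7.2102 / 1.2 = 6.0085


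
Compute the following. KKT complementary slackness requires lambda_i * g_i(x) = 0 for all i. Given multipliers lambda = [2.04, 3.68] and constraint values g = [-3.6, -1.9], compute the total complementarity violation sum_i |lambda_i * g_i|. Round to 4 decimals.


KKT complementary slackness check:
lambda_1 * g_1 = 2.04 * -3.6 = -7.344
lambda_2 * g_2 = 3.68 * -1.9 = -6.992
Total violation = 7.344 + 6.992 = 14.336


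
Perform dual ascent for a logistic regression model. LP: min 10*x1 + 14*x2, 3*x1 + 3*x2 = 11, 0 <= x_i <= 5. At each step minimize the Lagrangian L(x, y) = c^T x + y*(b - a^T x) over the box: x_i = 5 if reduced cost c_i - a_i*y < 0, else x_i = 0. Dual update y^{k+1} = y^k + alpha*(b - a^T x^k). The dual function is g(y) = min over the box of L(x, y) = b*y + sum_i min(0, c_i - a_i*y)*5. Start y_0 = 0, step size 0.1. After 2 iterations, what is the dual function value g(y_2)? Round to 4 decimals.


Dual ascent for LP: min 10*x1 + 14*x2, 3*x1 + 3*x2 = 11, 0 <= x_i <= 5
Step 1: y^k = 0.0, reduced costs: (10.0, 14.0)
  x^k = (0.0, 0.0), subgradient = b - a^T x = 11.0
  y^{k+1} = 0.0 + 0.1*11.0 = 1.1
Step 2: y^k = 1.1, reduced costs: (6.7, 10.7)
  x^k = (0.0, 0.0), subgradient = b - a^T x = 11.0
  y^{k+1} = 1.1 + 0.1*11.0 = 2.2
Dual objective at y_2 = 2.2: reduced costs (3.4, 7.4), box minimizer x = (0.0, 0.0)
g(y_2) = b*y + (c1 - a1*y)*x1 + (c2 - a2*y)*x2 = 11*2.2 + 3.4*0.0 + 7.4*0.0 = 24.2 + 0.0 + 0.0 = 24.2


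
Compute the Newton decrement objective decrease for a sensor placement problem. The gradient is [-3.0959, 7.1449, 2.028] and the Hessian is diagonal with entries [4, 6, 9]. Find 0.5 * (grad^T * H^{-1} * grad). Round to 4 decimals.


Step 1: H is diagonal, so H^(-1) * g = [-0.774, 1.1908, 0.2253].
Step 2: g^T H^(-1) g = sum_i g_i^2 / H_ii
  = (-3.0959)^2/4 + (7.1449)^2/6 + (2.028)^2/9
  = 2.3961 + 8.5083 + 0.457 = 11.3614
Step 3: Objective decrease = 0.5 * g^T H^(-1) g = 5.6807


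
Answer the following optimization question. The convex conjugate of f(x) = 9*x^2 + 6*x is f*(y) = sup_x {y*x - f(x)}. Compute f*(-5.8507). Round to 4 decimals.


f*(y) = sup_x {y*x - a*x^2 - b*x} = sup_x {(y-b)*x - a*x^2}
FOC: (y - b) - 2a*x = 0 => x* = (y - b)/(2a)
x* = (-5.8507 - 6)/(2*9) = -0.6584
f*(-5.8507) = (y-b)^2/(4a) = (-5.8507 - 6)^2/(4*9)
= 140.4391/36 = 3.9011


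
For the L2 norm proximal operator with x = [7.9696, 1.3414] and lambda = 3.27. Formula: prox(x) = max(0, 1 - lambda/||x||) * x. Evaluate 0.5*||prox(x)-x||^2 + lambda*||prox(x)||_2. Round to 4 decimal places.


Step 1: Compute ||x||.
||x|| = 8.0817
Step 2: Compute scaling factor.
scale = max(0, 1 - 3.27/8.0817) = 0.5954
Step 3: prox(x) = [4.745, 0.7986]
||prox(x)|| = 4.8117
Step 4: Proximal objective.
0.5*||prox-x||^2 = 5.3465
lambda*||prox|| = 15.7343
Total = 21.0807


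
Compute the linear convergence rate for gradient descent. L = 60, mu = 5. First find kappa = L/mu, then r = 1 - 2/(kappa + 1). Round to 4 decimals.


Step 1: Compute the condition number.
kappa = L/mu = 60/5 = 12.0
Step 2: Compute the convergence rate.
r = 1 - 2/(kappa + 1) = 1 - 2*mu/(L + mu) = (L - mu)/(L + mu) = 55/65 = 0.8462


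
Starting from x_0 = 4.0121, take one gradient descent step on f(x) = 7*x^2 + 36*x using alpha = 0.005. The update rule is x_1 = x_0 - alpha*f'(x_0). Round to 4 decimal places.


We compute the gradient at x_0 and apply the update.
f'(x) = 14*x + 36
f'(4.0121) = 14*4.0121 + 36 = 92.1694
x_1 = 4.0121 - 0.005*92.1694 = 3.5513


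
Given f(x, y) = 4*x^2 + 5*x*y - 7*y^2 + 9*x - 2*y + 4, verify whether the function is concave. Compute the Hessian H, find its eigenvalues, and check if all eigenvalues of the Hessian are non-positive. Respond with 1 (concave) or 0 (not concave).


The Hessian of f(x,y) = 4*x^2 + 5*x*y - 7*y^2 + 9*x - 2*y + 4 is:
H = [[8, 5], [5, -14]]
Trace = 8 - 14 = -6
Determinant = 8*-14 - (5)^2 = -137
Discriminant = (-6)^2 - 4*-137 = 584.0
Eigenvalues: lambda_1 = -15.083, lambda_2 = 9.083
The function is not concave.

0


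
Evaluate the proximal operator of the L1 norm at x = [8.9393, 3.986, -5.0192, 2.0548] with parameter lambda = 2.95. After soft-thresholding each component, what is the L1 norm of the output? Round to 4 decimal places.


Soft-thresholding with lambda = 2.95:
prox(8.9393) = sign(8.9393)*max(|8.9393| - 2.95, 0) = 5.9893
prox(3.986) = sign(3.986)*max(|3.986| - 2.95, 0) = 1.036
prox(-5.0192) = sign(-5.0192)*max(|-5.0192| - 2.95, 0) = -2.0692
prox(2.0548) = sign(2.0548)*max(|2.0548| - 2.95, 0) = 0.0
prox(x) = [5.9893, 1.036, -2.0692, 0.0]
||prox(x)||_1 = 5.9893 + 1.036 + 2.0692 + 0.0 = 9.0945


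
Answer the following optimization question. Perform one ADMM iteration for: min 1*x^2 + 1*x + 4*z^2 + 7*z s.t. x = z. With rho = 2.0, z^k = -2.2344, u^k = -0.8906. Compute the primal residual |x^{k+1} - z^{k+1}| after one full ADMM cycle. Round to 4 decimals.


ADMM iteration with rho = 2.0, z^k = -2.2344, u^k = -0.8906
Step 1: x-update.
Minimize 1*x^2 + 1*x + (2.0/2)*(x + 2.2344 - 0.8906)^2
FOC: (2*1 + 2.0)*x = -1 + 2.0*(-2.2344 + 0.8906)
x^{k+1} = -0.9219
Step 2: z-update.
Minimize 4*z^2 + 7*z + (2.0/2)*(-0.9219 - z - 0.8906)^2
FOC: (2*4 + 2.0)*z = -7 + 2.0*(-0.9219 - 0.8906)
z^{k+1} = -1.0625
Step 3: u-update.
u^{k+1} = -0.8906 - 0.9219 + 1.0625 = -0.75
Step 4: Primal residual = |-0.9219 + 1.0625| = 0.1406


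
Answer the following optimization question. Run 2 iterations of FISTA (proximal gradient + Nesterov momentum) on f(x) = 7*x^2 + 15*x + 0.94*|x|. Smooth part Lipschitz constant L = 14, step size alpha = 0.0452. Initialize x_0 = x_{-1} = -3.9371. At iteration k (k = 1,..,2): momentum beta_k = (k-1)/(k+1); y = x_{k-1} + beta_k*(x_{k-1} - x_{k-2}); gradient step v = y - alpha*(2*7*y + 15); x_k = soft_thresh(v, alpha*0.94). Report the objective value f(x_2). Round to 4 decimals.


FISTA on f(x) = 7*x^2 + 15*x + 0.94*|x|
L = 14, alpha = 0.0452
Iteration 1: beta = 0.0, y = -3.9371 + 0.0*(-3.9371 + 3.9371) = -3.9371
  grad(y) = -40.1194, v = y - alpha*grad = -2.1237
  prox(v) = soft_thresh(-2.1237, 0.0425) = -2.0812
Iteration 2: beta = 0.3333, y = -2.0812 + 0.3333*(-2.0812 + 3.9371) = -1.4626
  grad(y) = -5.4762, v = y - alpha*grad = -1.2151
  prox(v) = soft_thresh(-1.2151, 0.0425) = -1.1726
f(x_2) = 7*(-1.1726)^2 + 15*(-1.1726) + 0.94*|-1.1726| = -6.8619


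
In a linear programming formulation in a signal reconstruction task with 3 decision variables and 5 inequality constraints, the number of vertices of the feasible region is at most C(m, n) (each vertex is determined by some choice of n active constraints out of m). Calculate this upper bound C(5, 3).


Each vertex corresponds to some choice of n active constraints out of m, so the number of vertices is at most C(m, n) = m! / (n!(m-n)!).
m = 5, n = 3
Numerator: 5 * 4 * 3
Denominator: 3! = 6
C(5, 3) = 10


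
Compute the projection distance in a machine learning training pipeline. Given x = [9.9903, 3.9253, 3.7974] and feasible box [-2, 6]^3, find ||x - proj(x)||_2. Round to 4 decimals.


Project each component onto [-2, 6].
clip(9.9903) = 6.0, clip(3.9253) = 3.9253, clip(3.7974) = 3.7974
Projection = [6.0, 3.9253, 3.7974]
Squared diffs: [15.9225, 0.0, 0.0]
Distance = sqrt(15.9225) = 3.9903


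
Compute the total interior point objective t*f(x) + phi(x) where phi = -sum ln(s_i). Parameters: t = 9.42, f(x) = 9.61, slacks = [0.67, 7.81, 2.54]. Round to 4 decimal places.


Step 1: Compute log-barrier.
ln values: [-0.4005, 2.0554, 0.9322]
phi = -(-0.4005 + 2.0554 + 0.9322) = -2.5871
Step 2: Compute augmented objective.
t*f(x) = 9.42*9.61 = 90.5262
Total = 90.5262 - 2.5871 = 87.9391


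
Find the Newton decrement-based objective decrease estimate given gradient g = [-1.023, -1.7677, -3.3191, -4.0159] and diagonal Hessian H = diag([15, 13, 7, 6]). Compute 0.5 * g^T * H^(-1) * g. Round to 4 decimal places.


Step 1: H is diagonal, so H^(-1) * g = [-0.0682, -0.136, -0.4742, -0.6693].
Step 2: g^T H^(-1) g = sum_i g_i^2 / H_ii
  = (-1.023)^2/15 + (-1.7677)^2/13 + (-3.3191)^2/7 + (-4.0159)^2/6
  = 0.0698 + 0.2404 + 1.5738 + 2.6879 = 4.5718
Step 3: Objective decrease = 0.5 * g^T H^(-1) g = 2.2859


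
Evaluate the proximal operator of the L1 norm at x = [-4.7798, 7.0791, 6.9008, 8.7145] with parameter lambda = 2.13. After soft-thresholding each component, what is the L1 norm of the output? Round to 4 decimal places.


Soft-thresholding with lambda = 2.13:
prox(-4.7798) = sign(-4.7798)*max(|-4.7798| - 2.13, 0) = -2.6498
prox(7.0791) = sign(7.0791)*max(|7.0791| - 2.13, 0) = 4.9491
prox(6.9008) = sign(6.9008)*max(|6.9008| - 2.13, 0) = 4.7708
prox(8.7145) = sign(8.7145)*max(|8.7145| - 2.13, 0) = 6.5845
prox(x) = [-2.6498, 4.9491, 4.7708, 6.5845]
||prox(x)||_1 = 2.6498 + 4.9491 + 4.7708 + 6.5845 = 18.9542


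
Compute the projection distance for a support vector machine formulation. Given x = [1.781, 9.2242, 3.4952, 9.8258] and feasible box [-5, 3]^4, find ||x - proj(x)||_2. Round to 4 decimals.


Project each component onto [-5, 3].
clip(1.781) = 1.781, clip(9.2242) = 3.0, clip(3.4952) = 3.0, clip(9.8258) = 3.0
Projection = [1.781, 3.0, 3.0, 3.0]
Squared diffs: [0.0, 38.7407, 0.2452, 46.5915]
Distance = sqrt(85.5774) = 9.2508


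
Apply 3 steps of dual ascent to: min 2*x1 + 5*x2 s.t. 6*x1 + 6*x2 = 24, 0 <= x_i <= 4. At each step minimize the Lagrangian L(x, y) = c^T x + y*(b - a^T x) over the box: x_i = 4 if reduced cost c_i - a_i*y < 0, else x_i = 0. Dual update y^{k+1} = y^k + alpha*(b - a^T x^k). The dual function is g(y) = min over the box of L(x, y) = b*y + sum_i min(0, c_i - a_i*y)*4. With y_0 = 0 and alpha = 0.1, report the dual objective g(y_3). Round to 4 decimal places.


Dual ascent for LP: min 2*x1 + 5*x2, 6*x1 + 6*x2 = 24, 0 <= x_i <= 4
Step 1: y^k = 0.0, reduced costs: (2.0, 5.0)
  x^k = (0.0, 0.0), subgradient = b - a^T x = 24.0
  y^{k+1} = 0.0 + 0.1*24.0 = 2.4
Step 2: y^k = 2.4, reduced costs: (-12.4, -9.4)
  x^k = (4.0, 4.0), subgradient = b - a^T x = -24.0
  y^{k+1} = 2.4 + 0.1*-24.0 = -0.0
Step 3: y^k = -0.0, reduced costs: (2.0, 5.0)
  x^k = (0.0, 0.0), subgradient = b - a^T x = 24.0
  y^{k+1} = -0.0 + 0.1*24.0 = 2.4
Dual objective at y_3 = 2.4: reduced costs (-12.4, -9.4), box minimizer x = (4.0, 4.0)
g(y_3) = b*y + (c1 - a1*y)*x1 + (c2 - a2*y)*x2 = 24*2.4 + (-12.4)*4.0 + (-9.4)*4.0 = 57.6 - 49.6 - 37.6 = -29.6


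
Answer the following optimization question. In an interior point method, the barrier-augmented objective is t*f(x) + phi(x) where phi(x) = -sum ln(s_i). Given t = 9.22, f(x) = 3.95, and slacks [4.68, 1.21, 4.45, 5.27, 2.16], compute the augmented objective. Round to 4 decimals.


Step 1: Compute log-barrier.
ln values: [1.5433, 0.1906, 1.4929, 1.662, 0.7701]
phi = -(1.5433 + 0.1906 + 1.4929 + 1.662 + 0.7701) = -5.659
Step 2: Compute augmented objective.
t*f(x) = 9.22*3.95 = 36.419
Total = 36.419 - 5.659 = 30.76


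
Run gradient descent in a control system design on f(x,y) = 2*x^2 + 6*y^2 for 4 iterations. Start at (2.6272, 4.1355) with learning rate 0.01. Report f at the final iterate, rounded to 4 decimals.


Gradient descent on f(x,y) = 2*x^2 + 6*y^2.
Starting point: (2.6272, 4.1355), alpha = 0.01
Step 1: grad_x = 2*2*2.6272 = 10.5088, grad_y = 2*6*4.1355 = 49.626
  x_1 = 2.6272 - 0.01*10.5088 = 2.5221
  y_1 = 4.1355 - 0.01*49.626 = 3.6392
Step 2: grad_x = 2*2*2.5221 = 10.0884, grad_y = 2*6*3.6392 = 43.6709
  x_2 = 2.5221 - 0.01*10.0884 = 2.4212
  y_2 = 3.6392 - 0.01*43.6709 = 3.2025
Step 3: grad_x = 2*2*2.4212 = 9.6849, grad_y = 2*6*3.2025 = 38.4304
  x_3 = 2.4212 - 0.01*9.6849 = 2.3244
  y_3 = 3.2025 - 0.01*38.4304 = 2.8182
Step 4: grad_x = 2*2*2.3244 = 9.2975, grad_y = 2*6*2.8182 = 33.8187
  x_4 = 2.3244 - 0.01*9.2975 = 2.2314
  y_4 = 2.8182 - 0.01*33.8187 = 2.48
f(2.2314, 2.48) = 2*2.2314^2 + 6*2.48^2 = 46.8619


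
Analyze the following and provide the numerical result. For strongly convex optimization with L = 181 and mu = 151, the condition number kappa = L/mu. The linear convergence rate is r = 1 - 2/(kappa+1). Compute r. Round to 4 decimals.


Step 1: Compute the condition number.
kappa = L/mu = 181/151 = 1.1987
Step 2: Compute the convergence rate.
r = 1 - 2/(kappa + 1) = 1 - 2*mu/(L + mu) = (L - mu)/(L + mu) = 30/332 = 0.0904


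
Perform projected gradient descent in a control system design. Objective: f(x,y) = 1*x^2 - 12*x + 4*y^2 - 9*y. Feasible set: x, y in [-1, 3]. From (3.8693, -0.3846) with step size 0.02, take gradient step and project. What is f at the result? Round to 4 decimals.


Step 1: Compute gradient at (3.8693, -0.3846).
grad_x = 2*1*3.8693 - 12 = -4.2614
grad_y = 2*4*-0.3846 - 9 = -12.0768
Step 2: Gradient step.
x_raw = 3.8693 - 0.02*-4.2614 = 3.9545
y_raw = -0.3846 - 0.02*-12.0768 = -0.1431
Step 3: Project onto [-1, 3].
x_proj = clip(3.9545) = 3.0
y_proj = clip(-0.1431) = -0.1431
Step 4: Evaluate f.
f(3.0, -0.1431) = -25.6306


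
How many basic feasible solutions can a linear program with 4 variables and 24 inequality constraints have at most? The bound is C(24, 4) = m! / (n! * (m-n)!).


Each vertex corresponds to some choice of n active constraints out of m, so the number of vertices is at most C(m, n) = m! / (n!(m-n)!).
m = 24, n = 4
Numerator: 24 * 23 * 22 * 21
Denominator: 4! = 24
C(24, 4) = 10626


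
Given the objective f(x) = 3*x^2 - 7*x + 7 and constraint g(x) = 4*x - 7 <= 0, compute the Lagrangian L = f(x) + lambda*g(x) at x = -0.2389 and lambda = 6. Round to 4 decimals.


Step 1: Evaluate f(x).
f(-0.2389) = 3*(-0.2389)^2 - 7*(-0.2389) + 7 = 8.8435
Step 2: Evaluate g(x).
g(-0.2389) = 4*-0.2389 - 7 = -7.9556
Step 3: Compute Lagrangian.
L = 8.8435 + 6*-7.9556 = -38.8901


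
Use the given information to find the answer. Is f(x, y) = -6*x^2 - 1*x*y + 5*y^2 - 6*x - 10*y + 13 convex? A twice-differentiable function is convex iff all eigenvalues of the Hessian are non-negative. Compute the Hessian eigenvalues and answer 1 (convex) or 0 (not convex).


The Hessian of f(x,y) = -6*x^2 - 1*x*y + 5*y^2 - 6*x - 10*y + 13 is:
H = [[-12, -1], [-1, 10]]
Trace = -12 + 10 = -2
Determinant = -12*10 - (-1)^2 = -121
Discriminant = (-2)^2 - 4*-121 = 488.0
Eigenvalues: lambda_1 = -12.0454, lambda_2 = 10.0454
The function is not convex.

0


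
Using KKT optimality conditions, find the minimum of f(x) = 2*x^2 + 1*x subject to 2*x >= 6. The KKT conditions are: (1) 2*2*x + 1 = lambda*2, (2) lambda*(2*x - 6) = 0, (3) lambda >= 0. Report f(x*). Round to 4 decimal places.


Step 1: Try lambda = 0 (constraint inactive).
x_unc = -1/(2*2) = -0.25
Check: 2*-0.25 = -0.5 < 6 -- violated!
Step 2: Constraint must be active: 2*x = 6
x* = 6/2 = 3.0
lambda = (2*2*3.0 + 1)/2 = 6.5
Step 3: Compute optimal value.
f(x*) = 2*3.0^2 + 1*3.0 = 21.0


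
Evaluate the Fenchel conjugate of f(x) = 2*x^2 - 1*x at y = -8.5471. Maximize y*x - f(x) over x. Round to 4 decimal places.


f*(y) = sup_x {y*x - a*x^2 - b*x} = sup_x {(y-b)*x - a*x^2}
FOC: (y - b) - 2a*x = 0 => x* = (y - b)/(2a)
x* = (-8.5471 + 1)/(2*2) = -1.8868
f*(-8.5471) = (y-b)^2/(4a) = (-8.5471 + 1)^2/(4*2)
= 56.9587/8 = 7.1198


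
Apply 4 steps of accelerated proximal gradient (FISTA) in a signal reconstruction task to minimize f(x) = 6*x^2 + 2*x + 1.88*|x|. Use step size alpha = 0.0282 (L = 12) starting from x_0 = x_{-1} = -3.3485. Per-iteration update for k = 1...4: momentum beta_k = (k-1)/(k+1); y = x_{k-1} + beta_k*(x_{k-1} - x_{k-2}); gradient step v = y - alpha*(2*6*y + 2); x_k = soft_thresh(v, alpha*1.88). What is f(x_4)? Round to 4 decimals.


FISTA on f(x) = 6*x^2 + 2*x + 1.88*|x|
L = 12, alpha = 0.0282
Iteration 1: beta = 0.0, y = -3.3485 + 0.0*(-3.3485 + 3.3485) = -3.3485
  grad(y) = -38.182, v = y - alpha*grad = -2.2718
  prox(v) = soft_thresh(-2.2718, 0.053) = -2.2188
Iteration 2: beta = 0.3333, y = -2.2188 + 0.3333*(-2.2188 + 3.3485) = -1.8422
  grad(y) = -20.106, v = y - alpha*grad = -1.2752
  prox(v) = soft_thresh(-1.2752, 0.053) = -1.2222
Iteration 3: beta = 0.5, y = -1.2222 + 0.5*(-1.2222 + 2.2188) = -0.7239
  grad(y) = -6.6864, v = y - alpha*grad = -0.5353
  prox(v) = soft_thresh(-0.5353, 0.053) = -0.4823
Iteration 4: beta = 0.6, y = -0.4823 + 0.6*(-0.4823 + 1.2222) = -0.0384
  grad(y) = 1.5395, v = y - alpha*grad = -0.0818
  prox(v) = soft_thresh(-0.0818, 0.053) = -0.0288
f(x_4) = 6*(-0.0288)^2 + 2*(-0.0288) + 1.88*|-0.0288| = 0.0015


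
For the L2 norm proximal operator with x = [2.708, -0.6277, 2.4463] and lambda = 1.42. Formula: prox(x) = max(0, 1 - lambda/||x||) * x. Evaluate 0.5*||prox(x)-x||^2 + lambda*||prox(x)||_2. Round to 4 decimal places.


Step 1: Compute ||x||.
||x|| = 3.7029
Step 2: Compute scaling factor.
scale = max(0, 1 - 1.42/3.7029) = 0.6165
Step 3: prox(x) = [1.6695, -0.387, 1.5082]
||prox(x)|| = 2.2829
Step 4: Proximal objective.
0.5*||prox-x||^2 = 1.0082
lambda*||prox|| = 3.2417
Total = 4.25


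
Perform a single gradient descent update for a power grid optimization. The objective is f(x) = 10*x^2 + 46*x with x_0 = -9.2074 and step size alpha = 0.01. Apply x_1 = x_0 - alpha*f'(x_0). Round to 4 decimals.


We compute the gradient at x_0 and apply the update.
f'(x) = 20*x + 46
f'(-9.2074) = 20*-9.2074 + 46 = -138.148
x_1 = -9.2074 - 0.01*-138.148 = -7.8259


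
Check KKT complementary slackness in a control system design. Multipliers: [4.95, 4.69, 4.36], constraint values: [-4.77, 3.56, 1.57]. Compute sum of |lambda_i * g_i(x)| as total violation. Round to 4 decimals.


KKT complementary slackness check:
lambda_1 * g_1 = 4.95 * -4.77 = -23.6115
lambda_2 * g_2 = 4.69 * 3.56 = 16.6964
lambda_3 * g_3 = 4.36 * 1.57 = 6.8452
Total violation = 23.6115 + 16.6964 + 6.8452 = 47.1531


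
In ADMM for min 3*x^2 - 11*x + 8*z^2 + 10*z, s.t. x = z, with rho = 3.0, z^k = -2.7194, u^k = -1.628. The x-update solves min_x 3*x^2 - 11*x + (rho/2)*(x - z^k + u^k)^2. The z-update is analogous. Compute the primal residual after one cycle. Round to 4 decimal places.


ADMM iteration with rho = 3.0, z^k = -2.7194, u^k = -1.628
Step 1: x-update.
Minimize 3*x^2 - 11*x + (3.0/2)*(x + 2.7194 - 1.628)^2
FOC: (2*3 + 3.0)*x = 11 + 3.0*(-2.7194 + 1.628)
x^{k+1} = 0.8584
Step 2: z-update.
Minimize 8*z^2 + 10*z + (3.0/2)*(0.8584 - z - 1.628)^2
FOC: (2*8 + 3.0)*z = -10 + 3.0*(0.8584 - 1.628)
z^{k+1} = -0.6478
Step 3: u-update.
u^{k+1} = -1.628 + 0.8584 + 0.6478 = -0.1217
Step 4: Primal residual = |0.8584 + 0.6478| = 1.5063


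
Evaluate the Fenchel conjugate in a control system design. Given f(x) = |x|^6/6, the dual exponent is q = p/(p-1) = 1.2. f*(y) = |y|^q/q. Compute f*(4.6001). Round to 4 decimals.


The conjugate exponent q satisfies 1/p + 1/q = 1.
p = 6, so q = 6/(6 - 1) = 1.2
|y|^q = 4.6001^1.2 = 6.242
f*(4.6001) = 6.242 / 1.2 = 5.2016


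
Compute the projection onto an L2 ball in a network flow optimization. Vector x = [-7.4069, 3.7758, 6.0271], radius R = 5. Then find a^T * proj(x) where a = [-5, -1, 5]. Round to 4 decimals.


Step 1: Compute ||x|| (intermediates to 6 decimals).
||x|| = sqrt((-7.4069)^2 + 3.7758^2 + 6.0271^2) = 10.26863
Step 2: Project.
Since ||x|| > R, scale = R/||x|| = 5/10.26863 = 0.48692, proj(x) = scale * x
proj(x) = [-3.606568, 1.838513, 2.934716]
Step 3: Dot product.
a^T * proj(x) = -5*(-3.606568) - 1*1.838513 + 5*2.934716 = 30.8679


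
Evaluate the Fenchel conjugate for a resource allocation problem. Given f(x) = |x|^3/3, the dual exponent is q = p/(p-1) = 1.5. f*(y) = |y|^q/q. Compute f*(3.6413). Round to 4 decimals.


The conjugate exponent q satisfies 1/p + 1/q = 1.
p = 3, so q = 3/(3 - 1) = 1.5
|y|^q = 3.6413^1.5 = 6.9484
f*(3.6413) = 6.9484 / 1.5 = 4.6323


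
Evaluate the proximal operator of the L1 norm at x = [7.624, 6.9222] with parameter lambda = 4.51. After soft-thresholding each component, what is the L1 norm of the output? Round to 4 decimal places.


Soft-thresholding with lambda = 4.51:
prox(7.624) = sign(7.624)*max(|7.624| - 4.51, 0) = 3.114
prox(6.9222) = sign(6.9222)*max(|6.9222| - 4.51, 0) = 2.4122
prox(x) = [3.114, 2.4122]
||prox(x)||_1 = 3.114 + 2.4122 = 5.5262


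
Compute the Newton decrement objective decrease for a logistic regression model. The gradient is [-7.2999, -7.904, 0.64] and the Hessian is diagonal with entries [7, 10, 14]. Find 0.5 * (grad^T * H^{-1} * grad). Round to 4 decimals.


Step 1: H is diagonal, so H^(-1) * g = [-1.0428, -0.7904, 0.0457].
Step 2: g^T H^(-1) g = sum_i g_i^2 / H_ii
  = (-7.2999)^2/7 + (-7.904)^2/10 + (0.64)^2/14
  = 7.6126 + 6.2473 + 0.0293 = 13.8892
Step 3: Objective decrease = 0.5 * g^T H^(-1) g = 6.9446


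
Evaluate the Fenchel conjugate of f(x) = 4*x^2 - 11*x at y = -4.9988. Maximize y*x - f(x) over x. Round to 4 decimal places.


f*(y) = sup_x {y*x - a*x^2 - b*x} = sup_x {(y-b)*x - a*x^2}
FOC: (y - b) - 2a*x = 0 => x* = (y - b)/(2a)
x* = (-4.9988 + 11)/(2*4) = 0.7502
f*(-4.9988) = (y-b)^2/(4a) = (-4.9988 + 11)^2/(4*4)
= 36.0144/16 = 2.2509


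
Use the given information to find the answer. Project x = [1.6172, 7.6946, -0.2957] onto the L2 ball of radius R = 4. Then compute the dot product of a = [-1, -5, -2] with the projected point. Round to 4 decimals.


Step 1: Compute ||x|| (intermediates to 6 decimals).
||x|| = sqrt(1.6172^2 + 7.6946^2 + (-0.2957)^2) = 7.868268
Step 2: Project.
Since ||x|| > R, scale = R/||x|| = 4/7.868268 = 0.508371, proj(x) = scale * x
proj(x) = [0.822138, 3.911711, -0.150325]
Step 3: Dot product.
a^T * proj(x) = -1*0.822138 - 5*3.911711 - 2*(-0.150325) = -20.08


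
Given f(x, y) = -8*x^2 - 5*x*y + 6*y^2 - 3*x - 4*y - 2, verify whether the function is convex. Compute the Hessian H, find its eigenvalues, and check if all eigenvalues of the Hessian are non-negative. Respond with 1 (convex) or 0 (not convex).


The Hessian of f(x,y) = -8*x^2 - 5*x*y + 6*y^2 - 3*x - 4*y - 2 is:
H = [[-16, -5], [-5, 12]]
Trace = -16 + 12 = -4
Determinant = -16*12 - (-5)^2 = -217
Discriminant = (-4)^2 - 4*-217 = 884.0
Eigenvalues: lambda_1 = -16.8661, lambda_2 = 12.8661
The function is not convex.

0


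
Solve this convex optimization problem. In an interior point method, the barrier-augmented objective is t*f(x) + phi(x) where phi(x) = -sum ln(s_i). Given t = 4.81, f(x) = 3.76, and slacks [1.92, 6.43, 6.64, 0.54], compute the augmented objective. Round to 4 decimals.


Step 1: Compute log-barrier.
ln values: [0.6523, 1.861, 1.8931, -0.6162]
phi = -(0.6523 + 1.861 + 1.8931 - 0.6162) = -3.7902
Step 2: Compute augmented objective.
t*f(x) = 4.81*3.76 = 18.0856
Total = 18.0856 - 3.7902 = 14.2954


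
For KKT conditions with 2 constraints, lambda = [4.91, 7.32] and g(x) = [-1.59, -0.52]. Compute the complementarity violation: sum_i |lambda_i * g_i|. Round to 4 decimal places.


KKT complementary slackness check:
lambda_1 * g_1 = 4.91 * -1.59 = -7.8069
lambda_2 * g_2 = 7.32 * -0.52 = -3.8064
Total violation = 7.8069 + 3.8064 = 11.6133


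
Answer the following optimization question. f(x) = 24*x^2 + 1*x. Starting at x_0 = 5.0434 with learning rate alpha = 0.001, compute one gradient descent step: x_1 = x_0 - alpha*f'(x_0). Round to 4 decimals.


We compute the gradient at x_0 and apply the update.
f'(x) = 48*x + 1
f'(5.0434) = 48*5.0434 + 1 = 243.0832
x_1 = 5.0434 - 0.001*243.0832 = 4.8003


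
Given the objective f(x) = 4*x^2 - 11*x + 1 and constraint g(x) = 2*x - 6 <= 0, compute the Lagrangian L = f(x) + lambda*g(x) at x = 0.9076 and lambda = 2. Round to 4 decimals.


Step 1: Evaluate f(x).
f(0.9076) = 4*0.9076^2 - 11*0.9076 + 1 = -5.6886
Step 2: Evaluate g(x).
g(0.9076) = 2*0.9076 - 6 = -4.1848
Step 3: Compute Lagrangian.
L = -5.6886 + 2*-4.1848 = -14.0582


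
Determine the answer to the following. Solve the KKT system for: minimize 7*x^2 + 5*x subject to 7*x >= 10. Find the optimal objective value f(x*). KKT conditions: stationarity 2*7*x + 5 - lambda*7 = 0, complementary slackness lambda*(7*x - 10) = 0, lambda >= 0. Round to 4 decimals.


Step 1: Try lambda = 0 (constraint inactive).
x_unc = -5/(2*7) = -0.3571
Check: 7*-0.3571 = -2.4997 < 10 -- violated!
Step 2: Constraint must be active: 7*x = 10
x* = 10/7 = 1.4286 (rounded; the exact value 10/7 is used below)
lambda = (2*7*(10/7) + 5)/7 = 3.5714
Step 3: Compute optimal value.
f(x*) = 7*(10/7)^2 + 5*(10/7) = 21.4286


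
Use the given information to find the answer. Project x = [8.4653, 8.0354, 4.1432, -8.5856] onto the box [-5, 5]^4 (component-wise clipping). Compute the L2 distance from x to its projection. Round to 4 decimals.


Project each component onto [-5, 5].
clip(8.4653) = 5.0, clip(8.0354) = 5.0, clip(4.1432) = 4.1432, clip(-8.5856) = -5.0
Projection = [5.0, 5.0, 4.1432, -5.0]
Squared diffs: [12.0083, 9.2137, 0.0, 12.8565]
Distance = sqrt(34.0785) = 5.8377


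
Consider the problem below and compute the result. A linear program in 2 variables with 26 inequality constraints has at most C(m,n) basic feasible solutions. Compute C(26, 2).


Each vertex corresponds to some choice of n active constraints out of m, so the number of vertices is at most C(m, n) = m! / (n!(m-n)!).
m = 26, n = 2
Numerator: 26 * 25
Denominator: 2! = 2
C(26, 2) = 325


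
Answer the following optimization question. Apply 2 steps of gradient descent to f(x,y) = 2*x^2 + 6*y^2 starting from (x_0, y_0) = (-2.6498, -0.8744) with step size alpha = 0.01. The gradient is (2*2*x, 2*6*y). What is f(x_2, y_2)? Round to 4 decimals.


Gradient descent on f(x,y) = 2*x^2 + 6*y^2.
Starting point: (-2.6498, -0.8744), alpha = 0.01
Step 1: grad_x = 2*2*-2.6498 = -10.5992, grad_y = 2*6*-0.8744 = -10.4928
  x_1 = -2.6498 - 0.01*-10.5992 = -2.5438
  y_1 = -0.8744 - 0.01*-10.4928 = -0.7695
Step 2: grad_x = 2*2*-2.5438 = -10.1752, grad_y = 2*6*-0.7695 = -9.2337
  x_2 = -2.5438 - 0.01*-10.1752 = -2.4421
  y_2 = -0.7695 - 0.01*-9.2337 = -0.6771
f(-2.4421, -0.6771) = 2*(-2.4421)^2 + 6*(-0.6771)^2 = 14.6783


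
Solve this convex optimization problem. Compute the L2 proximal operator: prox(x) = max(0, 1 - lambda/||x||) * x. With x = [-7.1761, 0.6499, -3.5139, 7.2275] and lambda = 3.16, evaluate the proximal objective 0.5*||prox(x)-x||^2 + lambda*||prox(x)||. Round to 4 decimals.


Step 1: Compute ||x||.
||x|| = 10.7937
Step 2: Compute scaling factor.
scale = max(0, 1 - 3.16/10.7937) = 0.7072
Step 3: prox(x) = [-5.0752, 0.4596, -2.4852, 5.1115]
||prox(x)|| = 7.6337
Step 4: Proximal objective.
0.5*||prox-x||^2 = 4.9928
lambda*||prox|| = 24.1225
Total = 29.1152


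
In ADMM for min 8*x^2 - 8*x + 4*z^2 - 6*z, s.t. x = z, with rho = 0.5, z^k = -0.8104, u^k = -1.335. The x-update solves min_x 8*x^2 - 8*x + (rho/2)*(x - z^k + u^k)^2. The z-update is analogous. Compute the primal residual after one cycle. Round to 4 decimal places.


ADMM iteration with rho = 0.5, z^k = -0.8104, u^k = -1.335
Step 1: x-update.
Minimize 8*x^2 - 8*x + (0.5/2)*(x + 0.8104 - 1.335)^2
FOC: (2*8 + 0.5)*x = 8 + 0.5*(-0.8104 + 1.335)
x^{k+1} = 0.5007
Step 2: z-update.
Minimize 4*z^2 - 6*z + (0.5/2)*(0.5007 - z - 1.335)^2
FOC: (2*4 + 0.5)*z = 6 + 0.5*(0.5007 - 1.335)
z^{k+1} = 0.6568
Step 3: u-update.
u^{k+1} = -1.335 + 0.5007 - 0.6568 = -1.4911
Step 4: Primal residual = |0.5007 - 0.6568| = 0.1561


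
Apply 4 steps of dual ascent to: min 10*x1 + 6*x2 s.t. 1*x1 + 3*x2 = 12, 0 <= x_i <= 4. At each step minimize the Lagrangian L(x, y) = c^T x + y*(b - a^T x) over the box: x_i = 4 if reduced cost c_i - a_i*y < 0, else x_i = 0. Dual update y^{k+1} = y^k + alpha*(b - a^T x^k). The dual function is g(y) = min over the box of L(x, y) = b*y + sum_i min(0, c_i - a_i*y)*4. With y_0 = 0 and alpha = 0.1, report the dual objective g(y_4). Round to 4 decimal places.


Dual ascent for LP: min 10*x1 + 6*x2, 1*x1 + 3*x2 = 12, 0 <= x_i <= 4
Step 1: y^k = 0.0, reduced costs: (10.0, 6.0)
  x^k = (0.0, 0.0), subgradient = b - a^T x = 12.0
  y^{k+1} = 0.0 + 0.1*12.0 = 1.2
Step 2: y^k = 1.2, reduced costs: (8.8, 2.4)
  x^k = (0.0, 0.0), subgradient = b - a^T x = 12.0
  y^{k+1} = 1.2 + 0.1*12.0 = 2.4
Step 3: y^k = 2.4, reduced costs: (7.6, -1.2)
  x^k = (0.0, 4.0), subgradient = b - a^T x = 0.0
  y^{k+1} = 2.4 + 0.1*0.0 = 2.4
Step 4: y^k = 2.4, reduced costs: (7.6, -1.2)
  x^k = (0.0, 4.0), subgradient = b - a^T x = 0.0
  y^{k+1} = 2.4 + 0.1*0.0 = 2.4
Dual objective at y_4 = 2.4: reduced costs (7.6, -1.2), box minimizer x = (0.0, 4.0)
g(y_4) = b*y + (c1 - a1*y)*x1 + (c2 - a2*y)*x2 = 12*2.4 + 7.6*0.0 + (-1.2)*4.0 = 28.8 + 0.0 - 4.8 = 24.0


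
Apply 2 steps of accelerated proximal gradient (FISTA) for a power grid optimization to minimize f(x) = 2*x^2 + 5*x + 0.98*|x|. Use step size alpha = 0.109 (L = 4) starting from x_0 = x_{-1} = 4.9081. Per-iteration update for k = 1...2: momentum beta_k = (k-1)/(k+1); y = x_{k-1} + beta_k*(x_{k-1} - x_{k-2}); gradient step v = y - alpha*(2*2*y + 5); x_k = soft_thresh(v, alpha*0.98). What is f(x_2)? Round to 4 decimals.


FISTA on f(x) = 2*x^2 + 5*x + 0.98*|x|
L = 4, alpha = 0.109
Iteration 1: beta = 0.0, y = 4.9081 + 0.0*(4.9081 - 4.9081) = 4.9081
  grad(y) = 24.6324, v = y - alpha*grad = 2.2232
  prox(v) = soft_thresh(2.2232, 0.1068) = 2.1163
Iteration 2: beta = 0.3333, y = 2.1163 + 0.3333*(2.1163 - 4.9081) = 1.1858
  grad(y) = 9.7431, v = y - alpha*grad = 0.1238
  prox(v) = soft_thresh(0.1238, 0.1068) = 0.017
f(x_2) = 2*0.017^2 + 5*0.017 + 0.98*|0.017| = 0.1019


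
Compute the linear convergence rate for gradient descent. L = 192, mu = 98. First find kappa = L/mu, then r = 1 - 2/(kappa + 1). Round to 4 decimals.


Step 1: Compute the condition number.
kappa = L/mu = 192/98 = 1.9592
Step 2: Compute the convergence rate.
r = 1 - 2/(kappa + 1) = 1 - 2*mu/(L + mu) = (L - mu)/(L + mu) = 94/290 = 0.3241


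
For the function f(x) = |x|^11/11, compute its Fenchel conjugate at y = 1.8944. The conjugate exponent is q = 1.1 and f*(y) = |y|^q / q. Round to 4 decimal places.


The conjugate exponent q satisfies 1/p + 1/q = 1.
p = 11, so q = 11/(11 - 1) = 1.1
|y|^q = 1.8944^1.1 = 2.0194
f*(1.8944) = 2.0194 / 1.1 = 1.8358


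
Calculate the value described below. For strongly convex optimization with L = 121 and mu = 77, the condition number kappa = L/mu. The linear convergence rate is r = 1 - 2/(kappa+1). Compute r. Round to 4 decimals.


Step 1: Compute the condition number.
kappa = L/mu = 121/77 = 1.5714
Step 2: Compute the convergence rate.
r = 1 - 2/(kappa + 1) = 1 - 2*mu/(L + mu) = (L - mu)/(L + mu) = 44/198 = 0.2222


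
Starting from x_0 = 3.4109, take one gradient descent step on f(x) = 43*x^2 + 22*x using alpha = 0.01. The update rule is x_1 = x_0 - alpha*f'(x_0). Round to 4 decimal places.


We compute the gradient at x_0 and apply the update.
f'(x) = 86*x + 22
f'(3.4109) = 86*3.4109 + 22 = 315.3374
x_1 = 3.4109 - 0.01*315.3374 = 0.2575


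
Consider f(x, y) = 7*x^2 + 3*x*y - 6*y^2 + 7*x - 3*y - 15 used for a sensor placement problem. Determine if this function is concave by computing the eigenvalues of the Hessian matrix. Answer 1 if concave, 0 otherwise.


The Hessian of f(x,y) = 7*x^2 + 3*x*y - 6*y^2 + 7*x - 3*y - 15 is:
H = [[14, 3], [3, -12]]
Trace = 14 - 12 = 2
Determinant = 14*-12 - (3)^2 = -177
Discriminant = (2)^2 - 4*-177 = 712.0
Eigenvalues: lambda_1 = -12.3417, lambda_2 = 14.3417
The function is not concave.

0


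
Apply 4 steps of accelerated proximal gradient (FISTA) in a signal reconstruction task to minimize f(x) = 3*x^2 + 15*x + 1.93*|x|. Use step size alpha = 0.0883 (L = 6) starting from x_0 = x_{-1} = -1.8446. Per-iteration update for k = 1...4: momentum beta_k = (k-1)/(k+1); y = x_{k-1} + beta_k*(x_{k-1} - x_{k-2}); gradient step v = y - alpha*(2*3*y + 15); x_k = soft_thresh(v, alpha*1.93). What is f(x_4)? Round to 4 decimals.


FISTA on f(x) = 3*x^2 + 15*x + 1.93*|x|
L = 6, alpha = 0.0883
Iteration 1: beta = 0.0, y = -1.8446 + 0.0*(-1.8446 + 1.8446) = -1.8446
  grad(y) = 3.9324, v = y - alpha*grad = -2.1918
  prox(v) = soft_thresh(-2.1918, 0.1704) = -2.0214
Iteration 2: beta = 0.3333, y = -2.0214 + 0.3333*(-2.0214 + 1.8446) = -2.0803
  grad(y) = 2.5179, v = y - alpha*grad = -2.3027
  prox(v) = soft_thresh(-2.3027, 0.1704) = -2.1323
Iteration 3: beta = 0.5, y = -2.1323 + 0.5*(-2.1323 + 2.0214) = -2.1877
  grad(y) = 1.8739, v = y - alpha*grad = -2.3531
  prox(v) = soft_thresh(-2.3531, 0.1704) = -2.1827
Iteration 4: beta = 0.6, y = -2.1827 + 0.6*(-2.1827 + 2.1323) = -2.213
  grad(y) = 1.7219, v = y - alpha*grad = -2.3651
  prox(v) = soft_thresh(-2.3651, 0.1704) = -2.1946
f(x_4) = 3*(-2.1946)^2 + 15*(-2.1946) + 1.93*|-2.1946| = -14.2346


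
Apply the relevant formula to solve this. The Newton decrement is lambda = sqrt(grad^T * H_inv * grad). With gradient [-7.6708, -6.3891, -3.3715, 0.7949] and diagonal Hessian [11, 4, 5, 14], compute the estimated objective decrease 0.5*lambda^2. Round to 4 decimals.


Step 1: H is diagonal, so H^(-1) * g = [-0.6973, -1.5973, -0.6743, 0.0568].
Step 2: g^T H^(-1) g = sum_i g_i^2 / H_ii
  = (-7.6708)^2/11 + (-6.3891)^2/4 + (-3.3715)^2/5 + (0.7949)^2/14
  = 5.3492 + 10.2051 + 2.2734 + 0.0451 = 17.8729
Step 3: Objective decrease = 0.5 * g^T H^(-1) g = 8.9364


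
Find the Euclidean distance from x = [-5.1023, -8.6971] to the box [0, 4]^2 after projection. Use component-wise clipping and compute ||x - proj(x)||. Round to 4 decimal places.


Project each component onto [0, 4].
clip(-5.1023) = 0.0, clip(-8.6971) = 0.0
Projection = [0.0, 0.0]
Squared diffs: [26.0335, 75.6395]
Distance = sqrt(101.673) = 10.0833


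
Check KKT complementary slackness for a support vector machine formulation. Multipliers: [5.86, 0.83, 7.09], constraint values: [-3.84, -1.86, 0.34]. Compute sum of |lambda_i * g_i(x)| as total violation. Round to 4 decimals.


KKT complementary slackness check:
lambda_1 * g_1 = 5.86 * -3.84 = -22.5024
lambda_2 * g_2 = 0.83 * -1.86 = -1.5438
lambda_3 * g_3 = 7.09 * 0.34 = 2.4106
Total violation = 22.5024 + 1.5438 + 2.4106 = 26.4568


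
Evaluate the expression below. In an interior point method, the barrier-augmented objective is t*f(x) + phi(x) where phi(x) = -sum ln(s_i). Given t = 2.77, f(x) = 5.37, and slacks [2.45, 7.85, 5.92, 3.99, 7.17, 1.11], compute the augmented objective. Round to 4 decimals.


Step 1: Compute log-barrier.
ln values: [0.8961, 2.0605, 1.7783, 1.3838, 1.9699, 0.1044]
phi = -(0.8961 + 2.0605 + 1.7783 + 1.3838 + 1.9699 + 0.1044) = -8.193
Step 2: Compute augmented objective.
t*f(x) = 2.77*5.37 = 14.8749
Total = 14.8749 - 8.193 = 6.6819


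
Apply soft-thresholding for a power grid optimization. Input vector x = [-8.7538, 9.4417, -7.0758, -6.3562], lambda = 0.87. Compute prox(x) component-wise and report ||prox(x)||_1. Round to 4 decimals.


Soft-thresholding with lambda = 0.87:
prox(-8.7538) = sign(-8.7538)*max(|-8.7538| - 0.87, 0) = -7.8838
prox(9.4417) = sign(9.4417)*max(|9.4417| - 0.87, 0) = 8.5717
prox(-7.0758) = sign(-7.0758)*max(|-7.0758| - 0.87, 0) = -6.2058
prox(-6.3562) = sign(-6.3562)*max(|-6.3562| - 0.87, 0) = -5.4862
prox(x) = [-7.8838, 8.5717, -6.2058, -5.4862]
||prox(x)||_1 = 7.8838 + 8.5717 + 6.2058 + 5.4862 = 28.1475


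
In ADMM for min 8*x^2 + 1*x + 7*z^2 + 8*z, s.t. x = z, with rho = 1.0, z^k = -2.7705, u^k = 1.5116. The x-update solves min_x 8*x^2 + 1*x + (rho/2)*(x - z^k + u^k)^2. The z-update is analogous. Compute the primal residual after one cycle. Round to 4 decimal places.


ADMM iteration with rho = 1.0, z^k = -2.7705, u^k = 1.5116
Step 1: x-update.
Minimize 8*x^2 + 1*x + (1.0/2)*(x + 2.7705 + 1.5116)^2
FOC: (2*8 + 1.0)*x = -1 + 1.0*(-2.7705 - 1.5116)
x^{k+1} = -0.3107
Step 2: z-update.
Minimize 7*z^2 + 8*z + (1.0/2)*(-0.3107 - z + 1.5116)^2
FOC: (2*7 + 1.0)*z = -8 + 1.0*(-0.3107 + 1.5116)
z^{k+1} = -0.4533
Step 3: u-update.
u^{k+1} = 1.5116 - 0.3107 + 0.4533 = 1.6542
Step 4: Primal residual = |-0.3107 + 0.4533| = 0.1426


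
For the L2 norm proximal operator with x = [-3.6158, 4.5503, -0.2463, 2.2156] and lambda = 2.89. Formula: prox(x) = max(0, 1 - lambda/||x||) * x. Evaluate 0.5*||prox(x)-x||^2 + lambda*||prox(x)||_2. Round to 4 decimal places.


Step 1: Compute ||x||.
||x|| = 6.2249
Step 2: Compute scaling factor.
scale = max(0, 1 - 2.89/6.2249) = 0.5357
Step 3: prox(x) = [-1.9371, 2.4377, -0.132, 1.187]
||prox(x)|| = 3.3349
Step 4: Proximal objective.
0.5*||prox-x||^2 = 4.1761
lambda*||prox|| = 9.6379
Total = 13.8138


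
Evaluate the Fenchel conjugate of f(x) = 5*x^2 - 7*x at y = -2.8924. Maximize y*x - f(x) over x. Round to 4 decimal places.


f*(y) = sup_x {y*x - a*x^2 - b*x} = sup_x {(y-b)*x - a*x^2}
FOC: (y - b) - 2a*x = 0 => x* = (y - b)/(2a)
x* = (-2.8924 + 7)/(2*5) = 0.4108
f*(-2.8924) = (y-b)^2/(4a) = (-2.8924 + 7)^2/(4*5)
= 16.8724/20 = 0.8436


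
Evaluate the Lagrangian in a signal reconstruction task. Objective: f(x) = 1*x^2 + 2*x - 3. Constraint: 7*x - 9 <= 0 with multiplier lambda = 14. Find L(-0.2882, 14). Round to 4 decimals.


Step 1: Evaluate f(x).
f(-0.2882) = 1*(-0.2882)^2 + 2*(-0.2882) - 3 = -3.4933
Step 2: Evaluate g(x).
g(-0.2882) = 7*-0.2882 - 9 = -11.0174
Step 3: Compute Lagrangian.
L = -3.4933 + 14*-11.0174 = -157.7369


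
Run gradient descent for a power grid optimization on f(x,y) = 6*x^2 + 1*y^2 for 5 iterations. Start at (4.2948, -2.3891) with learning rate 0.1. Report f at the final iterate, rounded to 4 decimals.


Gradient descent on f(x,y) = 6*x^2 + 1*y^2.
Starting point: (4.2948, -2.3891), alpha = 0.1
Step 1: grad_x = 2*6*4.2948 = 51.5376, grad_y = 2*1*-2.3891 = -4.7782
  x_1 = 4.2948 - 0.1*51.5376 = -0.859
  y_1 = -2.3891 - 0.1*-4.7782 = -1.9113
Step 2: grad_x = 2*6*-0.859 = -10.3075, grad_y = 2*1*-1.9113 = -3.8226
  x_2 = -0.859 - 0.1*-10.3075 = 0.1718
  y_2 = -1.9113 - 0.1*-3.8226 = -1.529
Step 3: grad_x = 2*6*0.1718 = 2.0615, grad_y = 2*1*-1.529 = -3.058
  x_3 = 0.1718 - 0.1*2.0615 = -0.0344
  y_3 = -1.529 - 0.1*-3.058 = -1.2232
Step 4: grad_x = 2*6*-0.0344 = -0.4123, grad_y = 2*1*-1.2232 = -2.4464
  x_4 = -0.0344 - 0.1*-0.4123 = 0.0069
  y_4 = -1.2232 - 0.1*-2.4464 = -0.9786
Step 5: grad_x = 2*6*0.0069 = 0.0825, grad_y = 2*1*-0.9786 = -1.9572
  x_5 = 0.0069 - 0.1*0.0825 = -0.0014
  y_5 = -0.9786 - 0.1*-1.9572 = -0.7829
f(-0.0014, -0.7829) = 6*(-0.0014)^2 + 1*(-0.7829)^2 = 0.6129
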